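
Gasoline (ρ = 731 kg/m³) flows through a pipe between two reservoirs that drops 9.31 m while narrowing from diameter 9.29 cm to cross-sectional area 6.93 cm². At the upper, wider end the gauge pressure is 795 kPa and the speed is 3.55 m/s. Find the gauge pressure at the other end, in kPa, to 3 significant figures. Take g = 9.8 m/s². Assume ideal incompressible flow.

Continuity gives A₁v₁ = A₂v₂, so v₂ = (67.8 cm²)/(6.93 cm²) × 3.55 m/s = 34.7 m/s.
Applying Bernoulli between the two ends and solving for P₂: P₂ = P₁ + ½ρ(v₁² − v₂²) − ρgΔh.
P₂ = 795000 + ½·731·(3.55² − 34.7²) − 731·9.8·(−9.31) = 795000 + (-436000) − (-66700) = 426000 Pa.

P₂ ≈ 426 kPa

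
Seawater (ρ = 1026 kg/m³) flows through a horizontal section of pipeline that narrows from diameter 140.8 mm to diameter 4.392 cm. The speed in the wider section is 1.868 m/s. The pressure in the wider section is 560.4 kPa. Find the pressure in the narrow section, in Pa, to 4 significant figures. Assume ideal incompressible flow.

373100 Pa

Mass conservation (A₁v₁ = A₂v₂) gives v₂ = 1.868 × 155.7/15.15 = 19.20 m/s.
With no height change, Bernoulli's equation is P₁ + ½ρv₁² = P₂ + ½ρv₂².
P₂ = P₁ − ½ρ(v₂² − v₁²) = 560400 − ½·1026·(19.20² − 1.868²) = 560400 − 187300 = 373100 Pa.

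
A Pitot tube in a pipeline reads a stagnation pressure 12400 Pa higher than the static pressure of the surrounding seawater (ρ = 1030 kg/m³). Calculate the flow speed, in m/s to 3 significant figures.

Bernoulli between the free stream and the stagnation point: ½ρv² = P_stag − P_static.
v = √(2ΔP/ρ) = √(2·12400/1030) = 4.91 m/s.

v ≈ 4.91 m/s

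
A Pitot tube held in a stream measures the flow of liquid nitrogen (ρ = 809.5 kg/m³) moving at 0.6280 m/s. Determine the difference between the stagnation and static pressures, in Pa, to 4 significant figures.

The dynamic pressure equals the rise in static pressure at the stagnation point: ΔP = ½ρv².
ΔP = ½·809.5·0.6280² = 159.6 Pa.

159.6 Pa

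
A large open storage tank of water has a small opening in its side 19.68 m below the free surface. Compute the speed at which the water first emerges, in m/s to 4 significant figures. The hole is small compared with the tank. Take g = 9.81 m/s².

Bernoulli from surface to hole (P equal, v_surface ≈ 0): v = √(2gh) = √(2×9.81×19.68) = 19.65 m/s.

v ≈ 19.65 m/s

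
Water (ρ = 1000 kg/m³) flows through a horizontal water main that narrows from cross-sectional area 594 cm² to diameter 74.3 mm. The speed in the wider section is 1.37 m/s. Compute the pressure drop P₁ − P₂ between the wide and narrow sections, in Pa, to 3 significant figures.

The volume flow rate is constant, so v₂ = (A₁/A₂)v₁ = (594/43.4)·1.37 = 18.8 m/s.
Bernoulli (h₁ = h₂): P₁ − P₂ = ½ρ(v₂² − v₁²).
P₁ − P₂ = ½·1000·(18.8² − 1.37²) = ½·1000·350 = 175000 Pa.

175000 Pa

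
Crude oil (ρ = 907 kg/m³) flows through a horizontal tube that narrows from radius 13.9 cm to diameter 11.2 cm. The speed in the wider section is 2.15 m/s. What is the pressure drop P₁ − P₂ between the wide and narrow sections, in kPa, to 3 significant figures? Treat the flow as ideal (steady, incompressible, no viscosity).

ΔP ≈ 77.5 kPa

By continuity, v₂ = v₁·A₁/A₂ = 2.15·(607/98.5) = 13.2 m/s.
The pipe is horizontal, so Bernoulli reduces to P₁ + ½ρv₁² = P₂ + ½ρv₂².
P₁ − P₂ = ½·907·(13.2² − 2.15²) = ½·907·171 = 77500 Pa.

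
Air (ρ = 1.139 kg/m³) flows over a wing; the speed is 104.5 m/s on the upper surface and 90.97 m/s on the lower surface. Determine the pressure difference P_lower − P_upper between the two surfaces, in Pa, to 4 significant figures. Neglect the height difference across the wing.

The pressure is lower where the speed is higher: ΔP = ½ρ(v_up² − v_low²).
ΔP = ½·1.139·(104.5² − 90.97²) = 1506 Pa.

1506 Pa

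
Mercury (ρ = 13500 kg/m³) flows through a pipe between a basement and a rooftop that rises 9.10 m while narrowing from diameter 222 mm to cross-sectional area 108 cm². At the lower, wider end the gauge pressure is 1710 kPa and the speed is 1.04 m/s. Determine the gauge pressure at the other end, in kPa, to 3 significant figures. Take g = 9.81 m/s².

418 kPa

Continuity gives A₁v₁ = A₂v₂, so v₂ = (387 cm²)/(108 cm²) × 1.04 m/s = 3.73 m/s.
Bernoulli: P₁ + ½ρv₁² + ρg h₁ = P₂ + ½ρv₂² + ρg h₂, so P₂ = P₁ + ½ρ(v₁² − v₂²) − ρg(h₂ − h₁).
P₂ = 1710000 + ½·13500·(1.04² − 3.73²) − 13500·9.81·(+9.10) = 1710000 + (-86500) − (1210000) = 418000 Pa.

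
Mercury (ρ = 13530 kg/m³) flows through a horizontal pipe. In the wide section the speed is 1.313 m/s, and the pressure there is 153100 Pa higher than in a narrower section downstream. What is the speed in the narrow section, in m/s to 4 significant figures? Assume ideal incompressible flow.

With h₁ = h₂, rearranging Bernoulli gives v₂ = √(v₁² + 2ΔP/ρ).
v₂ = √(1.313² + 2·153100/13530) = √(1.724 + 22.63) = 4.935 m/s.

v₂ ≈ 4.935 m/s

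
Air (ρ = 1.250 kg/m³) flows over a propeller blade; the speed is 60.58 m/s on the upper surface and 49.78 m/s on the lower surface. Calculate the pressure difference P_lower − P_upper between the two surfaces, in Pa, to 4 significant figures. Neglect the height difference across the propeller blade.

744.9 Pa

With negligible Δh, P + ½ρv² is constant, so P_low − P_up = ½ρ(v_up² − v_low²).
ΔP = ½·1.250·(60.58² − 49.78²) = 744.9 Pa.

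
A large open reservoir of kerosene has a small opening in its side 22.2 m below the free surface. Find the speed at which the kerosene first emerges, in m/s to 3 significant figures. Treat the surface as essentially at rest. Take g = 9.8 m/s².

v = 20.9 m/s

Bernoulli from surface to hole (P equal, v_surface ≈ 0): v = √(2gh) = √(2×9.8×22.2) = 20.9 m/s.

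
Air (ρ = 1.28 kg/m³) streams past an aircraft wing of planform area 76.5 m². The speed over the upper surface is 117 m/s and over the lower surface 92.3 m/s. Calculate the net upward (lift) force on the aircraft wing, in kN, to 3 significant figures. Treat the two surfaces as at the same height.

F ≈ 253 kN

With equal heights on the two surfaces, Bernoulli gives P_lower − P_upper = ½ρ(v_upper² − v_lower²).
ΔP = ½·1.28·(117² − 92.3²) = 3310 Pa.
Lift = ΔP · A = 3310 × 76.5 = 253000 N.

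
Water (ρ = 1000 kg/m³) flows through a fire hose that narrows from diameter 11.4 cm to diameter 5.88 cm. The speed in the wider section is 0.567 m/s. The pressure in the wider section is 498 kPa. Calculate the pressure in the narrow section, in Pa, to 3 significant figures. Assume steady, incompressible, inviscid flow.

Continuity gives A₁v₁ = A₂v₂, so v₂ = (102 cm²)/(27.2 cm²) × 0.567 m/s = 2.13 m/s.
The pipe is horizontal, so Bernoulli reduces to P₁ + ½ρv₁² = P₂ + ½ρv₂².
P₂ = P₁ − ½ρ(v₂² − v₁²) = 498000 − ½·1000·(2.13² − 0.567²) = 498000 − 2110 = 496000 Pa.

P₂ ≈ 496000 Pa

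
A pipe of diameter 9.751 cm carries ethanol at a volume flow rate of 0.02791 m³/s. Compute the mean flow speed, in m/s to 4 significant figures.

v ≈ 3.737 m/s

Q = 0.02791 m³/s = 0.02791 m³/s.
v = Q/A = 0.02791 / 0.007468 = 3.737 m/s.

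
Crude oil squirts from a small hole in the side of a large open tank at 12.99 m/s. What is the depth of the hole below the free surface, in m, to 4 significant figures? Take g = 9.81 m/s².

For a small hole in a large open tank, ½v² = gh, giving h = v²/(2g).
h = 12.99²/(2·9.81) = 168.7/19.62 = 8.600 m.

h = 8.600 m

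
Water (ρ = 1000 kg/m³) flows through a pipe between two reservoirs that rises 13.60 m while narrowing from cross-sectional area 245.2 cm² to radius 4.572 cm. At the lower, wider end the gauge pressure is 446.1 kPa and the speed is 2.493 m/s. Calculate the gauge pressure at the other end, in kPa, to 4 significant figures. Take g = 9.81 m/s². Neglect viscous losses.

272.5 kPa

By continuity, v₂ = v₁·A₁/A₂ = 2.493·(245.2/65.67) = 9.309 m/s.
Energy conservation along the streamline gives P₂ = P₁ − ½ρ(v₂² − v₁²) − ρg(h₂ − h₁).
P₂ = 446100 + ½·1000·(2.493² − 9.309²) − 1000·9.81·(+13.60) = 446100 + (-40220) − (133400) = 272500 Pa.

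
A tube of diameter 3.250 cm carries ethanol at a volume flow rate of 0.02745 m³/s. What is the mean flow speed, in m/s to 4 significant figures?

v = 33.09 m/s

Q = 0.02745 m³/s = 0.02745 m³/s.
v = Q/A = 0.02745 / 0.0008296 = 33.09 m/s.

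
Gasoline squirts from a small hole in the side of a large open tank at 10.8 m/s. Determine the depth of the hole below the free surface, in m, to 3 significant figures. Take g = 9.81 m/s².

5.94 m

Torricelli: v = √(2gh), so h = v²/(2g).
h = 10.8²/(2·9.81) = 117/19.62 = 5.94 m.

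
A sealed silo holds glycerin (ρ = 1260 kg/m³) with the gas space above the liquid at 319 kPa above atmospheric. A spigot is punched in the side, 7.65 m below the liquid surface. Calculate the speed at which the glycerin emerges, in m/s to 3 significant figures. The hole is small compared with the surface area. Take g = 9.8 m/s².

Take point 1 at the surface (v₁ ≈ 0) and point 2 at the hole (at atmospheric pressure). Bernoulli: P₁ + ρg h = P_atm + ½ρv₂².
With P₁ − P_atm = 319000 Pa, v₂ = √(2gh + 2ΔP/ρ) = √(2·9.8·7.65 + 2·319000/1260) = 25.6 m/s.

25.6 m/s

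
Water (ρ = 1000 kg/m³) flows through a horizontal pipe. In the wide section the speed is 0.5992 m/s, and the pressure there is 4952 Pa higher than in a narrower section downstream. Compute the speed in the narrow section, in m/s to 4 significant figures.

Along the level pipe P + ½ρv² is conserved, hence v₂² = v₁² + 2(P₁ − P₂)/ρ.
v₂ = √(0.5992² + 2·4952/1000) = √(0.3590 + 9.904) = 3.204 m/s.

v₂ ≈ 3.204 m/s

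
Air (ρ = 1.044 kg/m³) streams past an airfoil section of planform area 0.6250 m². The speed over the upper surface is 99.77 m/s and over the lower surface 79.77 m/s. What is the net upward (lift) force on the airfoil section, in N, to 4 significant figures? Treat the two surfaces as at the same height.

With equal heights on the two surfaces, Bernoulli gives P_lower − P_upper = ½ρ(v_upper² − v_lower²).
ΔP = ½·1.044·(99.77² − 79.77²) = 1874 Pa.
Lift = ΔP · A = 1874 × 0.6250 = 1171 N.

F = 1171 N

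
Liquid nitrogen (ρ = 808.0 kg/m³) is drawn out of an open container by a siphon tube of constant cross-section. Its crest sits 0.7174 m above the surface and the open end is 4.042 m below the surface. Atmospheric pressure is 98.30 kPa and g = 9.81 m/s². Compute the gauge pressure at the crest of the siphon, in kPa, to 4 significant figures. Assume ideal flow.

P_gauge = -37.73 kPa

The outlet speed comes from Torricelli: v = √(2g·4.042) = 8.905 m/s.
Continuity keeps v the same throughout the tube; from surface to crest, P_atm + 0 = P_top + ½ρv² + ρg·h_top.
P_top = 98300 − ½·808.0·8.905² − 808.0·9.81·0.7174 = 60570 Pa. So P_gauge = P_top − P_atm = -37730 Pa.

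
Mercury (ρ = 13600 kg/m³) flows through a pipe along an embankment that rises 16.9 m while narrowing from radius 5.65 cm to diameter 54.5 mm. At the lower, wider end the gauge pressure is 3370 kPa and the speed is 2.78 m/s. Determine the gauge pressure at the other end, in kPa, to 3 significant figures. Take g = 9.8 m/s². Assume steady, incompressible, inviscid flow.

By continuity, v₂ = v₁·A₁/A₂ = 2.78·(100/23.3) = 12.0 m/s.
Energy conservation along the streamline gives P₂ = P₁ − ½ρ(v₂² − v₁²) − ρg(h₂ − h₁).
P₂ = 3370000 + ½·13600·(2.78² − 12.0²) − 13600·9.8·(+16.9) = 3370000 + (-919000) − (2250000) = 199000 Pa.

P₂ ≈ 199 kPa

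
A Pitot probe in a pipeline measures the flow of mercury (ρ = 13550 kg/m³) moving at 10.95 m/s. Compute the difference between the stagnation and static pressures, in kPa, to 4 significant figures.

ΔP = 812.3 kPa

Bernoulli between the free stream and the stagnation point: ½ρv² = P_stag − P_static.
ΔP = ½·13550·10.95² = 812300 Pa.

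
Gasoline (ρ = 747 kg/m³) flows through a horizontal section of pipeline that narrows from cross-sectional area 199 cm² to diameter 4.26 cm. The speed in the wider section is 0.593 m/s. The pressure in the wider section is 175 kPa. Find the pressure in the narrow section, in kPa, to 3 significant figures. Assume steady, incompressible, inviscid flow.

By continuity, v₂ = v₁·A₁/A₂ = 0.593·(199/14.3) = 8.28 m/s.
Bernoulli (h₁ = h₂): P₁ − P₂ = ½ρ(v₂² − v₁²).
P₂ = P₁ − ½ρ(v₂² − v₁²) = 175000 − ½·747·(8.28² − 0.593²) = 175000 − 25500 = 150000 Pa.

P₂ ≈ 150 kPa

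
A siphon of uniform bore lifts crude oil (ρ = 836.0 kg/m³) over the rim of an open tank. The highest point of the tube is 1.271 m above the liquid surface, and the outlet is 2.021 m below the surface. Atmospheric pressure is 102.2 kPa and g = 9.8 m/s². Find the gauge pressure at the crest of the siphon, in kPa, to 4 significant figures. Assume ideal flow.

The outlet speed comes from Torricelli: v = √(2g·2.021) = 6.294 m/s.
With constant cross-section the crest speed equals v; applying Bernoulli from the surface up to the crest, P_top = P_atm − ½ρv² − ρg·h_top.
P_top = 102200 − ½·836.0·6.294² − 836.0·9.8·1.271 = 75230 Pa. So P_gauge = P_top − P_atm = -26970 Pa.

P_gauge ≈ -26.97 kPa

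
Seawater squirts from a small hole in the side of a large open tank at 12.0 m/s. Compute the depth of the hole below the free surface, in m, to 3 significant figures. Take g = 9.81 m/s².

h ≈ 7.34 m

For a small hole in a large open tank, ½v² = gh, giving h = v²/(2g).
h = 12.0²/(2·9.81) = 144/19.62 = 7.34 m.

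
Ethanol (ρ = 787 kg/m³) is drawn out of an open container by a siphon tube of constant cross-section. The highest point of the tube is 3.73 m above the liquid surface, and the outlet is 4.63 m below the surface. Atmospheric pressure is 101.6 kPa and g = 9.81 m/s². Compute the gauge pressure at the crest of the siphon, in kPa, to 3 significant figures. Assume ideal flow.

P_gauge = -64.5 kPa

The outlet speed comes from Torricelli: v = √(2g·4.63) = 9.53 m/s.
With constant cross-section the crest speed equals v; applying Bernoulli from the surface up to the crest, P_top = P_atm − ½ρv² − ρg·h_top.
P_top = 101600 − ½·787·9.53² − 787·9.81·3.73 = 37100 Pa. So P_gauge = P_top − P_atm = -64500 Pa.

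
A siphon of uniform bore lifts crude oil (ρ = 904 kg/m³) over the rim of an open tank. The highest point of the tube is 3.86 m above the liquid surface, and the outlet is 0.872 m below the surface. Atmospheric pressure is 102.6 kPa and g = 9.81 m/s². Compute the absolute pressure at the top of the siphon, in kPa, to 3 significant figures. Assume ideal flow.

The outlet speed comes from Torricelli: v = √(2g·0.872) = 4.14 m/s.
Continuity keeps v the same throughout the tube; from surface to crest, P_atm + 0 = P_top + ½ρv² + ρg·h_top.
P_top = 102600 − ½·904·4.14² − 904·9.81·3.86 = 60600 Pa.

P_top = 60.6 kPa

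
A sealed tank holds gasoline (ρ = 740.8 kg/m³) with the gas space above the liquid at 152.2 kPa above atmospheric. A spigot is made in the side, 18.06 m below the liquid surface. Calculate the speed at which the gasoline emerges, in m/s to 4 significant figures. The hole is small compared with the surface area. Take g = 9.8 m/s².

Take point 1 at the surface (v₁ ≈ 0) and point 2 at the hole (at atmospheric pressure). Bernoulli: P₁ + ρg h = P_atm + ½ρv₂².
With P₁ − P_atm = 152200 Pa, v₂ = √(2gh + 2ΔP/ρ) = √(2·9.8·18.06 + 2·152200/740.8) = 27.66 m/s.

v = 27.66 m/s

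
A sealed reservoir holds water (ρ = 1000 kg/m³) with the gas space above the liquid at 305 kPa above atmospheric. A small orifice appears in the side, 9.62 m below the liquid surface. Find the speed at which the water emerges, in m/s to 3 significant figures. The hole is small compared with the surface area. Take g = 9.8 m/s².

Take point 1 at the surface (v₁ ≈ 0) and point 2 at the hole (at atmospheric pressure). Bernoulli: P₁ + ρg h = P_atm + ½ρv₂².
With P₁ − P_atm = 305000 Pa, v₂ = √(2gh + 2ΔP/ρ) = √(2·9.8·9.62 + 2·305000/1000) = 28.3 m/s.

v = 28.3 m/s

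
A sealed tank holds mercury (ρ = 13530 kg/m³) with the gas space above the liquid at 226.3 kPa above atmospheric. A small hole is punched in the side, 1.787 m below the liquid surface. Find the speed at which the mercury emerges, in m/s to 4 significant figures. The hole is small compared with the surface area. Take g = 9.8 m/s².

v ≈ 8.275 m/s

Take point 1 at the surface (v₁ ≈ 0) and point 2 at the hole (at atmospheric pressure). Bernoulli: P₁ + ρg h = P_atm + ½ρv₂².
With P₁ − P_atm = 226300 Pa, v₂ = √(2gh + 2ΔP/ρ) = √(2·9.8·1.787 + 2·226300/13530) = 8.275 m/s.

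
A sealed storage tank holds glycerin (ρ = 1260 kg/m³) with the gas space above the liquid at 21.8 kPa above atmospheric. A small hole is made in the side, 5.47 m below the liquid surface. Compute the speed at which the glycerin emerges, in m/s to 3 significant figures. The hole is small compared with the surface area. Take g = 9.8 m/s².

v ≈ 11.9 m/s

Take point 1 at the surface (v₁ ≈ 0) and point 2 at the hole (at atmospheric pressure). Bernoulli: P₁ + ρg h = P_atm + ½ρv₂².
With P₁ − P_atm = 21800 Pa, v₂ = √(2gh + 2ΔP/ρ) = √(2·9.8·5.47 + 2·21800/1260) = 11.9 m/s.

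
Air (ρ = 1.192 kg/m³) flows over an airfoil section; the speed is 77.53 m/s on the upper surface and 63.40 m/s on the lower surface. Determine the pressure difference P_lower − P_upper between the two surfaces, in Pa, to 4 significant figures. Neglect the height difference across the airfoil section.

The pressure is lower where the speed is higher: ΔP = ½ρ(v_up² − v_low²).
ΔP = ½·1.192·(77.53² − 63.40²) = 1187 Pa.

1187 Pa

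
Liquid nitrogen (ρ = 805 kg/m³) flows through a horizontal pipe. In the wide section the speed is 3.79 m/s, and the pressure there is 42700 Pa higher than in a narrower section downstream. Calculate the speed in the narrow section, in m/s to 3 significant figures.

v₂ ≈ 11.0 m/s

Horizontal Bernoulli: P₁ + ½ρv₁² = P₂ + ½ρv₂², so v₂² = v₁² + 2(P₁ − P₂)/ρ.
v₂ = √(3.79² + 2·42700/805) = √(14.4 + 106) = 11.0 m/s.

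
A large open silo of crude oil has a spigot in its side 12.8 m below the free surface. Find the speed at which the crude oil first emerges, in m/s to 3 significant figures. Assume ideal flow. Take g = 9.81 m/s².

v ≈ 15.8 m/s

The surface is effectively still and both ends are open, so ½v² = gh and v = √(2·9.81·12.8) = 15.8 m/s.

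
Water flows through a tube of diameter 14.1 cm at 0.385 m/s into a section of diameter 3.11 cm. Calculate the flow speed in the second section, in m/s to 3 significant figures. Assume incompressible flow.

7.91 m/s

Continuity gives A₁v₁ = A₂v₂, so v₂ = (156 cm²)/(7.60 cm²) × 0.385 m/s = 7.91 m/s.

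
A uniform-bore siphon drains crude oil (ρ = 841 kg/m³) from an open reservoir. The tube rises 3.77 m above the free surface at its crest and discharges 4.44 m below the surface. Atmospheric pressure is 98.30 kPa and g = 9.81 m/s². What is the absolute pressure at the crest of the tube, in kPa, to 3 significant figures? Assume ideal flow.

P_top ≈ 30.6 kPa

Bernoulli surface→outlet gives ½v² = g·h_out, so v = √(2·9.81·4.44) = 9.33 m/s.
Continuity keeps v the same throughout the tube; from surface to crest, P_atm + 0 = P_top + ½ρv² + ρg·h_top.
P_top = 98300 − ½·841·9.33² − 841·9.81·3.77 = 30600 Pa.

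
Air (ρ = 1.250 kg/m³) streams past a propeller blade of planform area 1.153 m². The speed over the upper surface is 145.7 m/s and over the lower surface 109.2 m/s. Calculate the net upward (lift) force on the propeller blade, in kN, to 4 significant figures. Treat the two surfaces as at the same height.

The faster flow above has the lower pressure; Bernoulli (same height) gives ΔP = ½ρ(v_up² − v_low²).
ΔP = ½·1.250·(145.7² − 109.2²) = 5815 Pa.
Lift = ΔP · A = 5815 × 1.153 = 6705 N.

F ≈ 6.705 kN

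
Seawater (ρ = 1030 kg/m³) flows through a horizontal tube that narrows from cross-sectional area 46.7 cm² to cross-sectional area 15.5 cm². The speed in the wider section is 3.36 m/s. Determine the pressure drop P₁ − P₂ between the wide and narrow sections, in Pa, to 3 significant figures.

Mass conservation (A₁v₁ = A₂v₂) gives v₂ = 3.36 × 46.7/15.5 = 10.1 m/s.
Bernoulli (h₁ = h₂): P₁ − P₂ = ½ρ(v₂² − v₁²).
P₁ − P₂ = ½·1030·(10.1² − 3.36²) = ½·1030·91.2 = 47000 Pa.

ΔP ≈ 47000 Pa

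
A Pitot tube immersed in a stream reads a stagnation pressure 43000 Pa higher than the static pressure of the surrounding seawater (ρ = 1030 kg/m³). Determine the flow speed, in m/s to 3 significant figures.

9.14 m/s

The dynamic pressure equals the rise in static pressure at the stagnation point: ΔP = ½ρv².
v = √(2ΔP/ρ) = √(2·43000/1030) = 9.14 m/s.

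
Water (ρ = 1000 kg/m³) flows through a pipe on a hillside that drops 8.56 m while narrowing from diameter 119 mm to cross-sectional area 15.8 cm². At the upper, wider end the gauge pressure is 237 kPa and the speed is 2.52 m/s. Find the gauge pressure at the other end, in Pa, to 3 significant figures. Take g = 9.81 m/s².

Mass conservation (A₁v₁ = A₂v₂) gives v₂ = 2.52 × 111/15.8 = 17.7 m/s.
Applying Bernoulli between the two ends and solving for P₂: P₂ = P₁ + ½ρ(v₁² − v₂²) − ρgΔh.
P₂ = 237000 + ½·1000·(2.52² − 17.7²) − 1000·9.81·(−8.56) = 237000 + (-154000) − (-84000) = 167000 Pa.

P₂ ≈ 167000 Pa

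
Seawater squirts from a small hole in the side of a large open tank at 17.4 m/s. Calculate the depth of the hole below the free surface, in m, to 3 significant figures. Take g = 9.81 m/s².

For a small hole in a large open tank, ½v² = gh, giving h = v²/(2g).
h = 17.4²/(2·9.81) = 303/19.62 = 15.4 m.

h = 15.4 m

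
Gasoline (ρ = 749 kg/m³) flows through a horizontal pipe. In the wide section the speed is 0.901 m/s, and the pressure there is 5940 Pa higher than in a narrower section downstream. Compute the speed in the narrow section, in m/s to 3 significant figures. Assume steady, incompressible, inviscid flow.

4.08 m/s

With h₁ = h₂, rearranging Bernoulli gives v₂ = √(v₁² + 2ΔP/ρ).
v₂ = √(0.901² + 2·5940/749) = √(0.812 + 15.9) = 4.08 m/s.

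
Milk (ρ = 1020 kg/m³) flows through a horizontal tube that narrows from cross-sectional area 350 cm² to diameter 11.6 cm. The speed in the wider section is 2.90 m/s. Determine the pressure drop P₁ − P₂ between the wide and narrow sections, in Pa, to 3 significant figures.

Continuity gives A₁v₁ = A₂v₂, so v₂ = (350 cm²)/(106 cm²) × 2.90 m/s = 9.60 m/s.
The pipe is horizontal, so Bernoulli reduces to P₁ + ½ρv₁² = P₂ + ½ρv₂².
P₁ − P₂ = ½·1020·(9.60² − 2.90²) = ½·1020·83.8 = 42800 Pa.

ΔP ≈ 42800 Pa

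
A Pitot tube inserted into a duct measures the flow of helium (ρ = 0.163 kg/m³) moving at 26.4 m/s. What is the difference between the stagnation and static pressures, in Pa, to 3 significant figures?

ΔP = 56.8 Pa

The dynamic pressure equals the rise in static pressure at the stagnation point: ΔP = ½ρv².
ΔP = ½·0.163·26.4² = 56.8 Pa.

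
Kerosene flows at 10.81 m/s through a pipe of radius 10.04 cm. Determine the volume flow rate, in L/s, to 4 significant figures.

Q = 342.3 L/s

Q = A·v = 0.03167 m² × 10.81 m/s = 0.3423 m³/s.
Converting: 0.3423 m³/s × 1000 = 342.3 L/s.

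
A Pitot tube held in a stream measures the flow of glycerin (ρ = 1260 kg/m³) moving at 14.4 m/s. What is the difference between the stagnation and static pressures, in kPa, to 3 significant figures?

131 kPa

At the stagnation point the flow is brought to rest, so Bernoulli gives P_stag − P_static = ½ρv².
ΔP = ½·1260·14.4² = 131000 Pa.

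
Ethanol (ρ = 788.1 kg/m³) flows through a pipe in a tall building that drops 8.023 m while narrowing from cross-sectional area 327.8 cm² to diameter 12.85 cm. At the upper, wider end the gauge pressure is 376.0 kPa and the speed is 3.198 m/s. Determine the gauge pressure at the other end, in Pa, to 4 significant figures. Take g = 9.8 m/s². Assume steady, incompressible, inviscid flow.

P₂ = 416200 Pa

Mass conservation (A₁v₁ = A₂v₂) gives v₂ = 3.198 × 327.8/129.7 = 8.083 m/s.
Applying Bernoulli between the two ends and solving for P₂: P₂ = P₁ + ½ρ(v₁² − v₂²) − ρgΔh.
P₂ = 376000 + ½·788.1·(3.198² − 8.083²) − 788.1·9.8·(−8.023) = 376000 + (-21720) − (-61960) = 416200 Pa.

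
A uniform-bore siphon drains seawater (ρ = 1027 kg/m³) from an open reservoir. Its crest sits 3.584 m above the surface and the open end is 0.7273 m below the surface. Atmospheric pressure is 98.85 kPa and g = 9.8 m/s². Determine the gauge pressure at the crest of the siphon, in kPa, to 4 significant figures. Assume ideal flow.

P_gauge = -43.39 kPa

From the surface to the outlet (both open to atmosphere, surface at rest): v = √(2g·h_out) = √(2·9.8·0.7273) = 3.776 m/s.
The bore is uniform, so the speed at the crest is the same v. Bernoulli surface→crest: P_atm = P_top + ½ρv² + ρg·h_top.
P_top = 98850 − ½·1027·3.776² − 1027·9.8·3.584 = 55460 Pa. So P_gauge = P_top − P_atm = -43390 Pa.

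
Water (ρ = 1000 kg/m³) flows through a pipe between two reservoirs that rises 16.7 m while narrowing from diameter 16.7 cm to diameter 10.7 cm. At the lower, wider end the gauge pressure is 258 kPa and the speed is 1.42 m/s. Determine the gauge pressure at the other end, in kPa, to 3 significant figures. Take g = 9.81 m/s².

The volume flow rate is constant, so v₂ = (A₁/A₂)v₁ = (219/89.9)·1.42 = 3.46 m/s.
Energy conservation along the streamline gives P₂ = P₁ − ½ρ(v₂² − v₁²) − ρg(h₂ − h₁).
P₂ = 258000 + ½·1000·(1.42² − 3.46²) − 1000·9.81·(+16.7) = 258000 + (-4970) − (164000) = 89200 Pa.

P₂ = 89.2 kPa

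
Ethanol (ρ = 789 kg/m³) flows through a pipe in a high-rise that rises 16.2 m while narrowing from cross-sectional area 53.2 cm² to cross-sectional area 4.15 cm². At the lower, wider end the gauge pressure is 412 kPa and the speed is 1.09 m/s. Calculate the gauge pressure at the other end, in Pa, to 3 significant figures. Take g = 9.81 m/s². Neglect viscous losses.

By continuity, v₂ = v₁·A₁/A₂ = 1.09·(53.2/4.15) = 14.0 m/s.
Bernoulli: P₁ + ½ρv₁² + ρg h₁ = P₂ + ½ρv₂² + ρg h₂, so P₂ = P₁ + ½ρ(v₁² − v₂²) − ρg(h₂ − h₁).
P₂ = 412000 + ½·789·(1.09² − 14.0²) − 789·9.81·(+16.2) = 412000 + (-76600) − (125000) = 210000 Pa.

P₂ ≈ 210000 Pa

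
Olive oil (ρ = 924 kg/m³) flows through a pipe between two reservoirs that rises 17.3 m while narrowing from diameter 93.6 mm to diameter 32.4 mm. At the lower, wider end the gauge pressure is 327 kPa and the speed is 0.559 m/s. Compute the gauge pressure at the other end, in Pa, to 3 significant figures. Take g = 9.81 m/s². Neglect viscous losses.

By continuity, v₂ = v₁·A₁/A₂ = 0.559·(68.8/8.24) = 4.67 m/s.
Applying Bernoulli between the two ends and solving for P₂: P₂ = P₁ + ½ρ(v₁² − v₂²) − ρgΔh.
P₂ = 327000 + ½·924·(0.559² − 4.67²) − 924·9.81·(+17.3) = 327000 + (-9910) − (157000) = 160000 Pa.

P₂ ≈ 160000 Pa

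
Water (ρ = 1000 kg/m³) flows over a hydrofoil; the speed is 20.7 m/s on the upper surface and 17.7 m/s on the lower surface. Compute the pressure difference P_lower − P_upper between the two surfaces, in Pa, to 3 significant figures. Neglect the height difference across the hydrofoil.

The pressure is lower where the speed is higher: ΔP = ½ρ(v_up² − v_low²).
ΔP = ½·1000·(20.7² − 17.7²) = 57600 Pa.

ΔP = 57600 Pa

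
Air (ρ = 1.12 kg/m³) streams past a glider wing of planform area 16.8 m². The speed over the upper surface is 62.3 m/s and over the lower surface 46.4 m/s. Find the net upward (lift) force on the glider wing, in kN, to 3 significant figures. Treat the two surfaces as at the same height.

From P + ½ρv² = const at equal height, P_low − P_up = ½ρ(v_up² − v_low²).
ΔP = ½·1.12·(62.3² − 46.4²) = 968 Pa.
Lift = ΔP · A = 968 × 16.8 = 16300 N.

F ≈ 16.3 kN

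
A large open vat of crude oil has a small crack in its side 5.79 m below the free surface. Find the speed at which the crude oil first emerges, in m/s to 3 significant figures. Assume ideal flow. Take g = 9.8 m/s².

Bernoulli from surface to hole (P equal, v_surface ≈ 0): v = √(2gh) = √(2×9.8×5.79) = 10.7 m/s.

v ≈ 10.7 m/s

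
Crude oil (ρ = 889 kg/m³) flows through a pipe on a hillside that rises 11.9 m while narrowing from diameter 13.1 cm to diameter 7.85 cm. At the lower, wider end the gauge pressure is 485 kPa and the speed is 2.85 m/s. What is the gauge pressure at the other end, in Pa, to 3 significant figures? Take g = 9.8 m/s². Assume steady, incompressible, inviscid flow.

By continuity, v₂ = v₁·A₁/A₂ = 2.85·(135/48.4) = 7.94 m/s.
Bernoulli: P₁ + ½ρv₁² + ρg h₁ = P₂ + ½ρv₂² + ρg h₂, so P₂ = P₁ + ½ρ(v₁² − v₂²) − ρg(h₂ − h₁).
P₂ = 485000 + ½·889·(2.85² − 7.94²) − 889·9.8·(+11.9) = 485000 + (-24400) − (104000) = 357000 Pa.

P₂ ≈ 357000 Pa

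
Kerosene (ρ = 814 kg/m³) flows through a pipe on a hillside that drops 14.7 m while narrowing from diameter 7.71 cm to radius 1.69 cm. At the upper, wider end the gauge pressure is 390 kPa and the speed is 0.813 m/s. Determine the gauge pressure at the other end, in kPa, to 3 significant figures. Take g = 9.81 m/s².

Mass conservation (A₁v₁ = A₂v₂) gives v₂ = 0.813 × 46.7/8.97 = 4.23 m/s.
Energy conservation along the streamline gives P₂ = P₁ − ½ρ(v₂² − v₁²) − ρg(h₂ − h₁).
P₂ = 390000 + ½·814·(0.813² − 4.23²) − 814·9.81·(−14.7) = 390000 + (-7010) − (-117000) = 500000 Pa.

P₂ ≈ 500 kPa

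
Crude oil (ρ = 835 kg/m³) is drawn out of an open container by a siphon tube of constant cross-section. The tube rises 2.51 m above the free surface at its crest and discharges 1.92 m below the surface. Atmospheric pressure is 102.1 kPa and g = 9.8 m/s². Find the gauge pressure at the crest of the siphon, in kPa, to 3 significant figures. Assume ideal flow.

P_gauge = -36.3 kPa

Bernoulli surface→outlet gives ½v² = g·h_out, so v = √(2·9.8·1.92) = 6.13 m/s.
Continuity keeps v the same throughout the tube; from surface to crest, P_atm + 0 = P_top + ½ρv² + ρg·h_top.
P_top = 102100 − ½·835·6.13² − 835·9.8·2.51 = 65800 Pa. So P_gauge = P_top − P_atm = -36300 Pa.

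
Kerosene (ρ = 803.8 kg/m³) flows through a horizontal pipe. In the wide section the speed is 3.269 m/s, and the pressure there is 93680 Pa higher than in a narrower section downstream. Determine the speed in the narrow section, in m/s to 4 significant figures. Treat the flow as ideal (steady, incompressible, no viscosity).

15.61 m/s

Horizontal Bernoulli: P₁ + ½ρv₁² = P₂ + ½ρv₂², so v₂² = v₁² + 2(P₁ − P₂)/ρ.
v₂ = √(3.269² + 2·93680/803.8) = √(10.69 + 233.1) = 15.61 m/s.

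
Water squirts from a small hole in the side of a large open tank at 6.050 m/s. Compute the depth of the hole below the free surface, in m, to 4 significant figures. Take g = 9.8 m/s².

For a small hole in a large open tank, ½v² = gh, giving h = v²/(2g).
h = 6.050²/(2·9.8) = 36.60/19.60 = 1.867 m.

h = 1.867 m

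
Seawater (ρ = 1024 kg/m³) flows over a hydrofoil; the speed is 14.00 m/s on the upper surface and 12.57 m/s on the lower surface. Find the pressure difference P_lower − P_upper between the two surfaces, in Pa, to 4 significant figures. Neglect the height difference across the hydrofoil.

The pressure is lower where the speed is higher: ΔP = ½ρ(v_up² − v_low²).
ΔP = ½·1024·(14.00² − 12.57²) = 19450 Pa.

ΔP ≈ 19450 Pa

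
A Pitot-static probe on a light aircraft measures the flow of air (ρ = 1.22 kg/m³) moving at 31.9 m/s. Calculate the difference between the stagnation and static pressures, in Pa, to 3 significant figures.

621 Pa

At the stagnation point the flow is brought to rest, so Bernoulli gives P_stag − P_static = ½ρv².
ΔP = ½·1.22·31.9² = 621 Pa.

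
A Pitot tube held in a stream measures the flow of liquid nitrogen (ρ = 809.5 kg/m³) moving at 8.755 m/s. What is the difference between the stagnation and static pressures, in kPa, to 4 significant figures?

Bernoulli between the free stream and the stagnation point: ½ρv² = P_stag − P_static.
ΔP = ½·809.5·8.755² = 31020 Pa.

ΔP ≈ 31.02 kPa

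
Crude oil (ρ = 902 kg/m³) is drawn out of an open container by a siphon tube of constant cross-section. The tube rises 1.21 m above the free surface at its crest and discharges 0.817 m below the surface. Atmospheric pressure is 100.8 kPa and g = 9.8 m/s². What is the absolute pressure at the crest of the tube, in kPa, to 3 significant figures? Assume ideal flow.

From the surface to the outlet (both open to atmosphere, surface at rest): v = √(2g·h_out) = √(2·9.8·0.817) = 4.00 m/s.
The bore is uniform, so the speed at the crest is the same v. Bernoulli surface→crest: P_atm = P_top + ½ρv² + ρg·h_top.
P_top = 100800 − ½·902·4.00² − 902·9.8·1.21 = 82900 Pa.

P_top ≈ 82.9 kPa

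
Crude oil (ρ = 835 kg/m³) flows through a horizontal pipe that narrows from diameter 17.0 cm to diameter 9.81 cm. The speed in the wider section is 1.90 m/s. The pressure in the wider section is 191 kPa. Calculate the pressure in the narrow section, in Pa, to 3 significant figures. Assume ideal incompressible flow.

P₂ ≈ 179000 Pa

Mass conservation (A₁v₁ = A₂v₂) gives v₂ = 1.90 × 227/75.6 = 5.71 m/s.
The pipe is horizontal, so Bernoulli reduces to P₁ + ½ρv₁² = P₂ + ½ρv₂².
P₂ = P₁ − ½ρ(v₂² − v₁²) = 191000 − ½·835·(5.71² − 1.90²) = 191000 − 12100 = 179000 Pa.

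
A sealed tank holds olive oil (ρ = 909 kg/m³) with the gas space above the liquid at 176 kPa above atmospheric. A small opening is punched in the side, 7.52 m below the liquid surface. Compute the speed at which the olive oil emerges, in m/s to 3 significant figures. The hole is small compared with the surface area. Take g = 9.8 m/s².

v = 23.1 m/s

Take point 1 at the surface (v₁ ≈ 0) and point 2 at the hole (at atmospheric pressure). Bernoulli: P₁ + ρg h = P_atm + ½ρv₂².
With P₁ − P_atm = 176000 Pa, v₂ = √(2gh + 2ΔP/ρ) = √(2·9.8·7.52 + 2·176000/909) = 23.1 m/s.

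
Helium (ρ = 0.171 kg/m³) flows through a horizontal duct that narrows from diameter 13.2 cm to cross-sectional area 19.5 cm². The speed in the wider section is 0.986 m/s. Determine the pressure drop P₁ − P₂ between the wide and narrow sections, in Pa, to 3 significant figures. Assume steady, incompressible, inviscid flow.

Continuity gives A₁v₁ = A₂v₂, so v₂ = (137 cm²)/(19.5 cm²) × 0.986 m/s = 6.92 m/s.
The pipe is horizontal, so Bernoulli reduces to P₁ + ½ρv₁² = P₂ + ½ρv₂².
P₁ − P₂ = ½·0.171·(6.92² − 0.986²) = ½·0.171·46.9 = 4.01 Pa.

ΔP = 4.01 Pa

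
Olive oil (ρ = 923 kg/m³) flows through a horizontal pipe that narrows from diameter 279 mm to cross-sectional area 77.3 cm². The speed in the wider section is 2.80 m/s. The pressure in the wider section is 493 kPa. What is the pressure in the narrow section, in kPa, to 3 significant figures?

Mass conservation (A₁v₁ = A₂v₂) gives v₂ = 2.80 × 611/77.3 = 22.1 m/s.
Along the horizontal streamline, P + ½ρv² is constant.
P₂ = P₁ − ½ρ(v₂² − v₁²) = 493000 − ½·923·(22.1² − 2.80²) = 493000 − 223000 = 270000 Pa.

P₂ ≈ 270 kPa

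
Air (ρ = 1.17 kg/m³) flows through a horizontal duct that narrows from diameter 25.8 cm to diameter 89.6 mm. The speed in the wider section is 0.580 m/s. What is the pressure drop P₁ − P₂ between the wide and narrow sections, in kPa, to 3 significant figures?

By continuity, v₂ = v₁·A₁/A₂ = 0.580·(523/63.1) = 4.81 m/s.
The pipe is horizontal, so Bernoulli reduces to P₁ + ½ρv₁² = P₂ + ½ρv₂².
P₁ − P₂ = ½·1.17·(4.81² − 0.580²) = ½·1.17·22.8 = 13.3 Pa.

ΔP ≈ 0.0133 kPa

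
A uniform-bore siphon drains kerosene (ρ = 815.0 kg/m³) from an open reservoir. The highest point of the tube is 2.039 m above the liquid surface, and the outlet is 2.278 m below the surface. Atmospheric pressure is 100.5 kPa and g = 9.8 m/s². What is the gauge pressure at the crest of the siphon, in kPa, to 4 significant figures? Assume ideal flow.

P_gauge = -34.48 kPa

Bernoulli surface→outlet gives ½v² = g·h_out, so v = √(2·9.8·2.278) = 6.682 m/s.
With constant cross-section the crest speed equals v; applying Bernoulli from the surface up to the crest, P_top = P_atm − ½ρv² − ρg·h_top.
P_top = 100500 − ½·815.0·6.682² − 815.0·9.8·2.039 = 66020 Pa. So P_gauge = P_top − P_atm = -34480 Pa.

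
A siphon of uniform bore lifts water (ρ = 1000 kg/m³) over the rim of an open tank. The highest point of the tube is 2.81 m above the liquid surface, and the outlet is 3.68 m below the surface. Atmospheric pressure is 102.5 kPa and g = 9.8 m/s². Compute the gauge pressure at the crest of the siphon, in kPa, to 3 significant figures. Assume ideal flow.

From the surface to the outlet (both open to atmosphere, surface at rest): v = √(2g·h_out) = √(2·9.8·3.68) = 8.49 m/s.
With constant cross-section the crest speed equals v; applying Bernoulli from the surface up to the crest, P_top = P_atm − ½ρv² − ρg·h_top.
P_top = 102500 − ½·1000·8.49² − 1000·9.8·2.81 = 38900 Pa. So P_gauge = P_top − P_atm = -63600 Pa.

P_gauge ≈ -63.6 kPa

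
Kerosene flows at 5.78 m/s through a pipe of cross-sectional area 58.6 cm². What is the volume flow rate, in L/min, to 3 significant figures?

Q = 2030 L/min

Q = A·v = 0.00586 m² × 5.78 m/s = 0.0339 m³/s.
Converting: 0.0339 m³/s × 60000 = 2030 L/min.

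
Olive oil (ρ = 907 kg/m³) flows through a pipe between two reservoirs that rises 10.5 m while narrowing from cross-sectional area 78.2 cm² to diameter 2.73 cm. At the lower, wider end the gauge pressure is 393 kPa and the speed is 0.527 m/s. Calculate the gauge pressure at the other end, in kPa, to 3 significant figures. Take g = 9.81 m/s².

277 kPa

Mass conservation (A₁v₁ = A₂v₂) gives v₂ = 0.527 × 78.2/5.85 = 7.04 m/s.
Applying Bernoulli between the two ends and solving for P₂: P₂ = P₁ + ½ρ(v₁² − v₂²) − ρgΔh.
P₂ = 393000 + ½·907·(0.527² − 7.04²) − 907·9.81·(+10.5) = 393000 + (-22400) − (93400) = 277000 Pa.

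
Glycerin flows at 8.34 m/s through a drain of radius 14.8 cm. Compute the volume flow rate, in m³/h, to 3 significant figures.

2070 m³/h

Q = A·v = 0.0688 m² × 8.34 m/s = 0.574 m³/s.
Converting: 0.574 m³/s × 3600 = 2070 m³/h.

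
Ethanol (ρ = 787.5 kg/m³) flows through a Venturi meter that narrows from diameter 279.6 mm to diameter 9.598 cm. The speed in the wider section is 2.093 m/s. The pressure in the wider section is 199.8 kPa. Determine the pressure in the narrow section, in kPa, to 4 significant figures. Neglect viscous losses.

P₂ = 77.31 kPa

Mass conservation (A₁v₁ = A₂v₂) gives v₂ = 2.093 × 614.0/72.35 = 17.76 m/s.
Along the horizontal streamline, P + ½ρv² is constant.
P₂ = P₁ − ½ρ(v₂² − v₁²) = 199800 − ½·787.5·(17.76² − 2.093²) = 199800 − 122500 = 77310 Pa.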